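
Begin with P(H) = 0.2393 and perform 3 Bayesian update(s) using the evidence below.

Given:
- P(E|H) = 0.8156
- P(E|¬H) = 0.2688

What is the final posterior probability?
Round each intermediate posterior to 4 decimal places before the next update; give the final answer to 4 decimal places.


Sequential Bayesian updating:

Initial prior: P(H) = 0.2393

Update 1:
  P(E) = 0.8156 × 0.2393 + 0.2688 × 0.7607 = 0.19517308 + 0.20447616 = 0.39964924
  P(H|E) = 0.19517308 / 0.39964924 = 0.4884

Update 2:
  P(E) = 0.8156 × 0.4884 + 0.2688 × 0.5116 = 0.39833904 + 0.13751808 = 0.53585712
  P(H|E) = 0.39833904 / 0.53585712 = 0.7434

Update 3:
  P(E) = 0.8156 × 0.7434 + 0.2688 × 0.2566 = 0.60631704 + 0.06897408 = 0.67529112
  P(H|E) = 0.60631704 / 0.67529112 = 0.8979

Final posterior: 0.8979


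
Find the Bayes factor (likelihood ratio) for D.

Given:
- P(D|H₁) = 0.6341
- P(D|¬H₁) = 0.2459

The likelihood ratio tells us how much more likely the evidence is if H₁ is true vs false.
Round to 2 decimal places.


Likelihood Ratio (LR) = P(D|H₁) / P(D|¬H₁)

LR = 0.6341 / 0.2459
   = 2.58

The evidence is 2.58 times more likely if H₁ is true than if H₁ is false.
LR > 1, so observing D raises the odds in favor of H₁.


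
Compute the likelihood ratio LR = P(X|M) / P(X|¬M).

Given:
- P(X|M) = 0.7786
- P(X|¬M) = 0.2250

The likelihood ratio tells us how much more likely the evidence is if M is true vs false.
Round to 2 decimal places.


Likelihood Ratio (LR) = P(X|M) / P(X|¬M)

LR = 0.7786 / 0.2250
   = 3.46

The evidence is 3.46 times more likely if M is true than if M is false.
LR > 1, so observing X raises the odds in favor of M.


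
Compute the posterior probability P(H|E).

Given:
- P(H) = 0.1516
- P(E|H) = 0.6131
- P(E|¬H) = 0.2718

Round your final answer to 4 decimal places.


Bayes' theorem: P(H|E) = P(E|H) × P(H) / P(E)

Step 1: Calculate P(E) using law of total probability
P(E) = P(E|H)P(H) + P(E|¬H)P(¬H)
     = 0.6131 × 0.1516 + 0.2718 × 0.8484
     = 0.09294596 + 0.23059512
     = 0.32354108

Step 2: Apply Bayes' theorem
P(H|E) = P(E|H) × P(H) / P(E)
       = 0.09294596 / 0.32354108
       = 0.2873


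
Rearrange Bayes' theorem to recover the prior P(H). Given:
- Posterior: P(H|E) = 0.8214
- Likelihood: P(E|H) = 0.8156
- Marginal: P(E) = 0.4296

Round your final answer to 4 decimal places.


From Bayes' theorem: P(H|E) = P(E|H) × P(H) / P(E)

Rearranging for P(H):
P(H) = P(H|E) × P(E) / P(E|H)
     = 0.8214 × 0.4296 / 0.8156
     = 0.35287344 / 0.8156
     = 0.4327


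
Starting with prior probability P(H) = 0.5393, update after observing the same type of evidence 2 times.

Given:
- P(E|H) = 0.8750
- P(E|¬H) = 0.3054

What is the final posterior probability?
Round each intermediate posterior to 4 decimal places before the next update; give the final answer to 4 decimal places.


Sequential Bayesian updating:

Initial prior: P(H) = 0.5393

Update 1:
  P(E) = 0.8750 × 0.5393 + 0.3054 × 0.4607 = 0.47188750 + 0.14069778 = 0.61258528
  P(H|E) = 0.47188750 / 0.61258528 = 0.7703

Update 2:
  P(E) = 0.8750 × 0.7703 + 0.3054 × 0.2297 = 0.67401250 + 0.07015038 = 0.74416288
  P(H|E) = 0.67401250 / 0.74416288 = 0.9057

Final posterior: 0.9057


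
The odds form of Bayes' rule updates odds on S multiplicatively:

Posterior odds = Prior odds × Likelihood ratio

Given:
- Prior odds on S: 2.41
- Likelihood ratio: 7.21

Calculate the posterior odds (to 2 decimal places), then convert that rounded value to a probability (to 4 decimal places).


Step 1: Calculate posterior odds
Posterior odds = Prior odds × LR
               = 2.41 × 7.21
               = 17.38

Step 2: Convert to probability
P(S|E) = Posterior odds / (1 + Posterior odds)
       = 17.38 / (1 + 17.38)
       = 17.38 / 18.38
       = 0.9456

The evidence increased P(S) from 0.7067 to 0.9456.


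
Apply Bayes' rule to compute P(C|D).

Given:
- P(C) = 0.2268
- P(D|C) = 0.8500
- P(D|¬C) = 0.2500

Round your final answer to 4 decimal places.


Bayes' theorem: P(C|D) = P(D|C) × P(C) / P(D)

Step 1: Calculate P(D) using law of total probability
P(D) = P(D|C)P(C) + P(D|¬C)P(¬C)
     = 0.8500 × 0.2268 + 0.2500 × 0.7732
     = 0.19278000 + 0.19330000
     = 0.38608000

Step 2: Apply Bayes' theorem
P(C|D) = P(D|C) × P(C) / P(D)
       = 0.19278000 / 0.38608000
       = 0.4993


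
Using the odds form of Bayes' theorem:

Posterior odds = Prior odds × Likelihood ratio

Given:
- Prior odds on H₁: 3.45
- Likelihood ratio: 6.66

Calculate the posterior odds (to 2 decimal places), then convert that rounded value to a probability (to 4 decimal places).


Step 1: Calculate posterior odds
Posterior odds = Prior odds × LR
               = 3.45 × 6.66
               = 22.98

Step 2: Convert to probability
P(H₁|E) = Posterior odds / (1 + Posterior odds)
       = 22.98 / (1 + 22.98)
       = 22.98 / 23.98
       = 0.9583

The evidence increased P(H₁) from 0.7753 to 0.9583.


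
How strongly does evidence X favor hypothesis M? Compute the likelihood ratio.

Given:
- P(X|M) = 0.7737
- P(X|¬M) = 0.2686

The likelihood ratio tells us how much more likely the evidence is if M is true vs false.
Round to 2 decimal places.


Likelihood Ratio (LR) = P(X|M) / P(X|¬M)

LR = 0.7737 / 0.2686
   = 2.88

The evidence is 2.88 times more likely if M is true than if M is false.
Since LR > 1, the evidence supports M over ¬M.


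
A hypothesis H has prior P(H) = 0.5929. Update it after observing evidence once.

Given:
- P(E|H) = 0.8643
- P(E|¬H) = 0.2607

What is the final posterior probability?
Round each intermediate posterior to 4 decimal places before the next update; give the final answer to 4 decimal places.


Sequential Bayesian updating:

Initial prior: P(H) = 0.5929

Update 1:
  P(E) = 0.8643 × 0.5929 + 0.2607 × 0.4071 = 0.51244347 + 0.10613097 = 0.61857444
  P(H|E) = 0.51244347 / 0.61857444 = 0.8284

Final posterior: 0.8284


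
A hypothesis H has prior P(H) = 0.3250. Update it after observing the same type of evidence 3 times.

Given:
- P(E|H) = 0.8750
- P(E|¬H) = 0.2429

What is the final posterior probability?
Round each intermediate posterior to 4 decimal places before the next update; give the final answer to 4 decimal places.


Sequential Bayesian updating:

Initial prior: P(H) = 0.3250

Update 1:
  P(E) = 0.8750 × 0.3250 + 0.2429 × 0.6750 = 0.28437500 + 0.16395750 = 0.44833250
  P(H|E) = 0.28437500 / 0.44833250 = 0.6343

Update 2:
  P(E) = 0.8750 × 0.6343 + 0.2429 × 0.3657 = 0.55501250 + 0.08882853 = 0.64384103
  P(H|E) = 0.55501250 / 0.64384103 = 0.8620

Update 3:
  P(E) = 0.8750 × 0.8620 + 0.2429 × 0.1380 = 0.75425000 + 0.03352020 = 0.78777020
  P(H|E) = 0.75425000 / 0.78777020 = 0.9574

Final posterior: 0.9574


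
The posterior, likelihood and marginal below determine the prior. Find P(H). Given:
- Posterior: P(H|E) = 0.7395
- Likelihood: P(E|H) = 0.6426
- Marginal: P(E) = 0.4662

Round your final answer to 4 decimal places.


From Bayes' theorem: P(H|E) = P(E|H) × P(H) / P(E)

Rearranging for P(H):
P(H) = P(H|E) × P(E) / P(E|H)
     = 0.7395 × 0.4662 / 0.6426
     = 0.34475490 / 0.6426
     = 0.5365


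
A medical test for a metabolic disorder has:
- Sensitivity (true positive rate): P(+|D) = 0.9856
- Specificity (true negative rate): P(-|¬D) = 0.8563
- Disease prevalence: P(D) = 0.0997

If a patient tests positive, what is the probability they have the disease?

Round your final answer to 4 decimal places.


Let D = has disease, + = positive test

Given:
- P(D) = 0.0997 (prevalence)
- P(+|D) = 0.9856 (sensitivity)
- P(-|¬D) = 0.8563 (specificity)
- P(+|¬D) = 0.1437 (false positive rate = 1 - specificity)

Step 1: Find P(+)
P(+) = P(+|D)P(D) + P(+|¬D)P(¬D)
     = 0.9856 × 0.0997 + 0.1437 × 0.9003
     = 0.09826432 + 0.12937311
     = 0.22763743

Step 2: Apply Bayes' theorem for P(D|+)
P(D|+) = P(+|D)P(D) / P(+)
       = 0.09826432 / 0.22763743
       = 0.4317


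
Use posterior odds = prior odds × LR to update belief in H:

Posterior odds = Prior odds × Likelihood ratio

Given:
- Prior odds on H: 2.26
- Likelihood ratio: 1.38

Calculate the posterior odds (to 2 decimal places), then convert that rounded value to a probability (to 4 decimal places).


Step 1: Calculate posterior odds
Posterior odds = Prior odds × LR
               = 2.26 × 1.38
               = 3.12

Step 2: Convert to probability
P(H|E) = Posterior odds / (1 + Posterior odds)
       = 3.12 / (1 + 3.12)
       = 3.12 / 4.12
       = 0.7573

The evidence increased P(H) from 0.6933 to 0.7573.


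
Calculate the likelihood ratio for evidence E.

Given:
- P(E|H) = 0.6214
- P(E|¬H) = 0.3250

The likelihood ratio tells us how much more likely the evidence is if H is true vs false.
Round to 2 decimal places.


Likelihood Ratio (LR) = P(E|H) / P(E|¬H)

LR = 0.6214 / 0.3250
   = 1.91

The evidence is 1.91 times more likely if H is true than if H is false.
Because LR exceeds 1, E is evidence for H.


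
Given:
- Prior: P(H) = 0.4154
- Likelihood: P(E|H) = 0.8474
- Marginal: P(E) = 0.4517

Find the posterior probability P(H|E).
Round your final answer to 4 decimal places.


Using Bayes' theorem:

P(H|E) = P(E|H) × P(H) / P(E)
       = 0.8474 × 0.4154 / 0.4517
       = 0.35200996 / 0.4517
       = 0.7793

The evidence strengthens our belief in H.
Prior: 0.4154 → Posterior: 0.7793


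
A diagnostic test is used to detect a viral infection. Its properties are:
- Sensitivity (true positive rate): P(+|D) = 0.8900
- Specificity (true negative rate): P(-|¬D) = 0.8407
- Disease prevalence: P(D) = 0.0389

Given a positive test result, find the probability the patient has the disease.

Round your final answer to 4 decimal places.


Let D = has disease, + = positive test

Given:
- P(D) = 0.0389 (prevalence)
- P(+|D) = 0.8900 (sensitivity)
- P(-|¬D) = 0.8407 (specificity)
- P(+|¬D) = 0.1593 (false positive rate = 1 - specificity)

Step 1: Find P(+)
P(+) = P(+|D)P(D) + P(+|¬D)P(¬D)
     = 0.8900 × 0.0389 + 0.1593 × 0.9611
     = 0.03462100 + 0.15310323
     = 0.18772423

Step 2: Apply Bayes' theorem for P(D|+)
P(D|+) = P(+|D)P(D) / P(+)
       = 0.03462100 / 0.18772423
       = 0.1844


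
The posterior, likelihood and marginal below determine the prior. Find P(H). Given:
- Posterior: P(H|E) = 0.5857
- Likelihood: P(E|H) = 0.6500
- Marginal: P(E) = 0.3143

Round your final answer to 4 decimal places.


From Bayes' theorem: P(H|E) = P(E|H) × P(H) / P(E)

Rearranging for P(H):
P(H) = P(H|E) × P(E) / P(E|H)
     = 0.5857 × 0.3143 / 0.6500
     = 0.18408551 / 0.6500
     = 0.2832


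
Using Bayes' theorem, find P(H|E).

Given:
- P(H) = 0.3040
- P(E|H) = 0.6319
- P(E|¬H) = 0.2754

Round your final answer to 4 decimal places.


Bayes' theorem: P(H|E) = P(E|H) × P(H) / P(E)

Step 1: Calculate P(E) using law of total probability
P(E) = P(E|H)P(H) + P(E|¬H)P(¬H)
     = 0.6319 × 0.3040 + 0.2754 × 0.6960
     = 0.19209760 + 0.19167840
     = 0.38377600

Step 2: Apply Bayes' theorem
P(H|E) = P(E|H) × P(H) / P(E)
       = 0.19209760 / 0.38377600
       = 0.5005


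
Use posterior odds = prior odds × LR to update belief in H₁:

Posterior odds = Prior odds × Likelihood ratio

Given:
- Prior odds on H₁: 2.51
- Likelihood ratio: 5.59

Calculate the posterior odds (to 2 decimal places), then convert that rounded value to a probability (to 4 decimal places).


Step 1: Calculate posterior odds
Posterior odds = Prior odds × LR
               = 2.51 × 5.59
               = 14.03

Step 2: Convert to probability
P(H₁|E) = Posterior odds / (1 + Posterior odds)
       = 14.03 / (1 + 14.03)
       = 14.03 / 15.03
       = 0.9335

The evidence increased P(H₁) from 0.7151 to 0.9335.


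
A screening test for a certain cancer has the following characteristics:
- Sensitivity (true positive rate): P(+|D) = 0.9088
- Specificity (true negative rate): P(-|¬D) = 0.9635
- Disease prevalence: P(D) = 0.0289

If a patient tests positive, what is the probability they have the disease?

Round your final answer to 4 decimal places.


Let D = has disease, + = positive test

Given:
- P(D) = 0.0289 (prevalence)
- P(+|D) = 0.9088 (sensitivity)
- P(-|¬D) = 0.9635 (specificity)
- P(+|¬D) = 0.0365 (false positive rate = 1 - specificity)

Step 1: Find P(+)
P(+) = P(+|D)P(D) + P(+|¬D)P(¬D)
     = 0.9088 × 0.0289 + 0.0365 × 0.9711
     = 0.02626432 + 0.03544515
     = 0.06170947

Step 2: Apply Bayes' theorem for P(D|+)
P(D|+) = P(+|D)P(D) / P(+)
       = 0.02626432 / 0.06170947
       = 0.4256


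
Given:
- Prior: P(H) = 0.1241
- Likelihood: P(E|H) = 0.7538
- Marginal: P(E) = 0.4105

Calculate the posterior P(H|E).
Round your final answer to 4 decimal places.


Using Bayes' theorem:

P(H|E) = P(E|H) × P(H) / P(E)
       = 0.7538 × 0.1241 / 0.4105
       = 0.09354658 / 0.4105
       = 0.2279

The evidence strengthens our belief in H.
Prior: 0.1241 → Posterior: 0.2279


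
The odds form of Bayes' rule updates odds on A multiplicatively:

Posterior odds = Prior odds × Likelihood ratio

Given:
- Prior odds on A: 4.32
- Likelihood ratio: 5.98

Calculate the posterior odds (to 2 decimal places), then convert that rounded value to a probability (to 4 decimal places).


Step 1: Calculate posterior odds
Posterior odds = Prior odds × LR
               = 4.32 × 5.98
               = 25.83

Step 2: Convert to probability
P(A|E) = Posterior odds / (1 + Posterior odds)
       = 25.83 / (1 + 25.83)
       = 25.83 / 26.83
       = 0.9627

The evidence increased P(A) from 0.8120 to 0.9627.


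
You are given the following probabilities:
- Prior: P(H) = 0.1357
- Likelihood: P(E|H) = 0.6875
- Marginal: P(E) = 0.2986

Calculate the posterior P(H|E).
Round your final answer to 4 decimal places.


Using Bayes' theorem:

P(H|E) = P(E|H) × P(H) / P(E)
       = 0.6875 × 0.1357 / 0.2986
       = 0.09329375 / 0.2986
       = 0.3124

The evidence strengthens our belief in H.
Prior: 0.1357 → Posterior: 0.3124


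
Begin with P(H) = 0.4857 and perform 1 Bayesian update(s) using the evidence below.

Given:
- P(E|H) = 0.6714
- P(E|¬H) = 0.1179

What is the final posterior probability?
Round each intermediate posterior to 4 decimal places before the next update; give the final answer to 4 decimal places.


Sequential Bayesian updating:

Initial prior: P(H) = 0.4857

Update 1:
  P(E) = 0.6714 × 0.4857 + 0.1179 × 0.5143 = 0.32609898 + 0.06063597 = 0.38673495
  P(H|E) = 0.32609898 / 0.38673495 = 0.8432

Final posterior: 0.8432


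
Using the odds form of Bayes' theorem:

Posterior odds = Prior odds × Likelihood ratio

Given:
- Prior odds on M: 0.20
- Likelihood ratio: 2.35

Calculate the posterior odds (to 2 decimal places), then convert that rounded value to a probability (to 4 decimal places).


Step 1: Calculate posterior odds
Posterior odds = Prior odds × LR
               = 0.20 × 2.35
               = 0.47

Step 2: Convert to probability
P(M|E) = Posterior odds / (1 + Posterior odds)
       = 0.47 / (1 + 0.47)
       = 0.47 / 1.47
       = 0.3197

The evidence increased P(M) from 0.1667 to 0.3197.


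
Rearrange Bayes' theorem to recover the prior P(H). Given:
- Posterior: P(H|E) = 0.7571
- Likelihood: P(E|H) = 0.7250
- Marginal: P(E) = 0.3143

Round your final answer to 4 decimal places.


From Bayes' theorem: P(H|E) = P(E|H) × P(H) / P(E)

Rearranging for P(H):
P(H) = P(H|E) × P(E) / P(E|H)
     = 0.7571 × 0.3143 / 0.7250
     = 0.23795653 / 0.7250
     = 0.3282


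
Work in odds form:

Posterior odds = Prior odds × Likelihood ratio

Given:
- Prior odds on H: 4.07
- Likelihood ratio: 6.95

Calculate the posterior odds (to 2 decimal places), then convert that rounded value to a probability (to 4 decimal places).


Step 1: Calculate posterior odds
Posterior odds = Prior odds × LR
               = 4.07 × 6.95
               = 28.29

Step 2: Convert to probability
P(H|E) = Posterior odds / (1 + Posterior odds)
       = 28.29 / (1 + 28.29)
       = 28.29 / 29.29
       = 0.9659

The evidence increased P(H) from 0.8028 to 0.9659.


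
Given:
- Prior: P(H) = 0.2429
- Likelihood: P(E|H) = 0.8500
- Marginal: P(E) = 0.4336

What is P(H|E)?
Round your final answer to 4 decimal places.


Using Bayes' theorem:

P(H|E) = P(E|H) × P(H) / P(E)
       = 0.8500 × 0.2429 / 0.4336
       = 0.20646500 / 0.4336
       = 0.4762

The evidence strengthens our belief in H.
Prior: 0.2429 → Posterior: 0.4762


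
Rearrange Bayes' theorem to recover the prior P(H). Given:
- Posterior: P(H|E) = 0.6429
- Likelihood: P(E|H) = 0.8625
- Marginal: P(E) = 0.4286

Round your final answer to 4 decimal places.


From Bayes' theorem: P(H|E) = P(E|H) × P(H) / P(E)

Rearranging for P(H):
P(H) = P(H|E) × P(E) / P(E|H)
     = 0.6429 × 0.4286 / 0.8625
     = 0.27554694 / 0.8625
     = 0.3195


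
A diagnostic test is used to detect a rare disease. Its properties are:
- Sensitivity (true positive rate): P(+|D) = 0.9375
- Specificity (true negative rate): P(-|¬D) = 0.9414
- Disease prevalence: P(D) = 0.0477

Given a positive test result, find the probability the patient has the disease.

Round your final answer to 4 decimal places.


Let D = has disease, + = positive test

Given:
- P(D) = 0.0477 (prevalence)
- P(+|D) = 0.9375 (sensitivity)
- P(-|¬D) = 0.9414 (specificity)
- P(+|¬D) = 0.0586 (false positive rate = 1 - specificity)

Step 1: Find P(+)
P(+) = P(+|D)P(D) + P(+|¬D)P(¬D)
     = 0.9375 × 0.0477 + 0.0586 × 0.9523
     = 0.04471875 + 0.05580478
     = 0.10052353

Step 2: Apply Bayes' theorem for P(D|+)
P(D|+) = P(+|D)P(D) / P(+)
       = 0.04471875 / 0.10052353
       = 0.4449


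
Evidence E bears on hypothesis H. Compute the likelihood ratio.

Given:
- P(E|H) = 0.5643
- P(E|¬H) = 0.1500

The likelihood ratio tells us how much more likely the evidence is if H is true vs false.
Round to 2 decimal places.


Likelihood Ratio (LR) = P(E|H) / P(E|¬H)

LR = 0.5643 / 0.1500
   = 3.76

The evidence is 3.76 times more likely if H is true than if H is false.
LR > 1, so observing E raises the odds in favor of H.


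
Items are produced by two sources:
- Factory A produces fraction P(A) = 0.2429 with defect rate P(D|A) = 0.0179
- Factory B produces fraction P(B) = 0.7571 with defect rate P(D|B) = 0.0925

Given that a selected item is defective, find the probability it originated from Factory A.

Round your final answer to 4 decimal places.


Let A = from Factory A, D = defective

Given:
- P(A) = 0.2429, P(B) = 0.7571
- P(D|A) = 0.0179, P(D|B) = 0.0925

Step 1: Find P(D)
P(D) = P(D|A)P(A) + P(D|B)P(B)
     = 0.0179 × 0.2429 + 0.0925 × 0.7571
     = 0.00434791 + 0.07003175
     = 0.07437966

Step 2: Apply Bayes' theorem
P(A|D) = P(D|A)P(A) / P(D)
       = 0.00434791 / 0.07437966
       = 0.0585


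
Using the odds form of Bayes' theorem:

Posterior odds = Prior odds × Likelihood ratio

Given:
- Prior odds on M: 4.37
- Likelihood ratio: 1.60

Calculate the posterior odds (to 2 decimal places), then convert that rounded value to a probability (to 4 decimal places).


Step 1: Calculate posterior odds
Posterior odds = Prior odds × LR
               = 4.37 × 1.60
               = 6.99

Step 2: Convert to probability
P(M|E) = Posterior odds / (1 + Posterior odds)
       = 6.99 / (1 + 6.99)
       = 6.99 / 7.99
       = 0.8748

The evidence increased P(M) from 0.8138 to 0.8748.


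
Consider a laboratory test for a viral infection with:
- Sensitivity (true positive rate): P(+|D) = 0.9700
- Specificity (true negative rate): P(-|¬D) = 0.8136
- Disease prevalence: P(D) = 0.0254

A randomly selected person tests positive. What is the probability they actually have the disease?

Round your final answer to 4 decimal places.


Let D = has disease, + = positive test

Given:
- P(D) = 0.0254 (prevalence)
- P(+|D) = 0.9700 (sensitivity)
- P(-|¬D) = 0.8136 (specificity)
- P(+|¬D) = 0.1864 (false positive rate = 1 - specificity)

Step 1: Find P(+)
P(+) = P(+|D)P(D) + P(+|¬D)P(¬D)
     = 0.9700 × 0.0254 + 0.1864 × 0.9746
     = 0.02463800 + 0.18166544
     = 0.20630344

Step 2: Apply Bayes' theorem for P(D|+)
P(D|+) = P(+|D)P(D) / P(+)
       = 0.02463800 / 0.20630344
       = 0.1194


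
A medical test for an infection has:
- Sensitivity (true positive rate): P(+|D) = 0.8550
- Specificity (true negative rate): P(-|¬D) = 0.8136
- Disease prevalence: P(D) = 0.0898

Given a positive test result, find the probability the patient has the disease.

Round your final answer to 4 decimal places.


Let D = has disease, + = positive test

Given:
- P(D) = 0.0898 (prevalence)
- P(+|D) = 0.8550 (sensitivity)
- P(-|¬D) = 0.8136 (specificity)
- P(+|¬D) = 0.1864 (false positive rate = 1 - specificity)

Step 1: Find P(+)
P(+) = P(+|D)P(D) + P(+|¬D)P(¬D)
     = 0.8550 × 0.0898 + 0.1864 × 0.9102
     = 0.07677900 + 0.16966128
     = 0.24644028

Step 2: Apply Bayes' theorem for P(D|+)
P(D|+) = P(+|D)P(D) / P(+)
       = 0.07677900 / 0.24644028
       = 0.3116


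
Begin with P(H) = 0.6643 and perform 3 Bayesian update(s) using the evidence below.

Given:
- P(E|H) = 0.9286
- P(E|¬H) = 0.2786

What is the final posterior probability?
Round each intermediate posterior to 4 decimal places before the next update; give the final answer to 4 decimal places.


Sequential Bayesian updating:

Initial prior: P(H) = 0.6643

Update 1:
  P(E) = 0.9286 × 0.6643 + 0.2786 × 0.3357 = 0.61686898 + 0.09352602 = 0.71039500
  P(H|E) = 0.61686898 / 0.71039500 = 0.8683

Update 2:
  P(E) = 0.9286 × 0.8683 + 0.2786 × 0.1317 = 0.80630338 + 0.03669162 = 0.84299500
  P(H|E) = 0.80630338 / 0.84299500 = 0.9565

Update 3:
  P(E) = 0.9286 × 0.9565 + 0.2786 × 0.0435 = 0.88820590 + 0.01211910 = 0.90032500
  P(H|E) = 0.88820590 / 0.90032500 = 0.9865

Final posterior: 0.9865


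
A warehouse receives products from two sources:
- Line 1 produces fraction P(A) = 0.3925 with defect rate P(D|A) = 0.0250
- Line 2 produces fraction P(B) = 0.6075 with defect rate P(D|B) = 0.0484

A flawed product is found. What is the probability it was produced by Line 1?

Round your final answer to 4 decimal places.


Let A = from Line 1, D = flawed

Given:
- P(A) = 0.3925, P(B) = 0.6075
- P(D|A) = 0.0250, P(D|B) = 0.0484

Step 1: Find P(D)
P(D) = P(D|A)P(A) + P(D|B)P(B)
     = 0.0250 × 0.3925 + 0.0484 × 0.6075
     = 0.00981250 + 0.02940300
     = 0.03921550

Step 2: Apply Bayes' theorem
P(A|D) = P(D|A)P(A) / P(D)
       = 0.00981250 / 0.03921550
       = 0.2502


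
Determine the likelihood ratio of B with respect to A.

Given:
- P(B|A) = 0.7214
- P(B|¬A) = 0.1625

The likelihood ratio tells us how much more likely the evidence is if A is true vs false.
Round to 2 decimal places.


Likelihood Ratio (LR) = P(B|A) / P(B|¬A)

LR = 0.7214 / 0.1625
   = 4.44

The evidence is 4.44 times more likely if A is true than if A is false.
Because LR exceeds 1, B is evidence for A.


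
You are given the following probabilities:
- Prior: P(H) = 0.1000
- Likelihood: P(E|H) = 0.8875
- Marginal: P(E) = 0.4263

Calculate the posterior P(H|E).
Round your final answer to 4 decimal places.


Using Bayes' theorem:

P(H|E) = P(E|H) × P(H) / P(E)
       = 0.8875 × 0.1000 / 0.4263
       = 0.08875000 / 0.4263
       = 0.2082

The evidence strengthens our belief in H.
Prior: 0.1000 → Posterior: 0.2082


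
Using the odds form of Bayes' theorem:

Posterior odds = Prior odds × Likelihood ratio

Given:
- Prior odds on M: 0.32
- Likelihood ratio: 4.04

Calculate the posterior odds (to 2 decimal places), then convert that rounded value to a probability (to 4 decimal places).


Step 1: Calculate posterior odds
Posterior odds = Prior odds × LR
               = 0.32 × 4.04
               = 1.29

Step 2: Convert to probability
P(M|E) = Posterior odds / (1 + Posterior odds)
       = 1.29 / (1 + 1.29)
       = 1.29 / 2.29
       = 0.5633

The evidence increased P(M) from 0.2424 to 0.5633.


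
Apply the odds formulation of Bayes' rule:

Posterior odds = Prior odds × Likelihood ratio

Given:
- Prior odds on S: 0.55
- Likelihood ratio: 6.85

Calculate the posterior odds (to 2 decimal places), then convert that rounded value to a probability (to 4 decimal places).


Step 1: Calculate posterior odds
Posterior odds = Prior odds × LR
               = 0.55 × 6.85
               = 3.77

Step 2: Convert to probability
P(S|E) = Posterior odds / (1 + Posterior odds)
       = 3.77 / (1 + 3.77)
       = 3.77 / 4.77
       = 0.7904

The evidence increased P(S) from 0.3548 to 0.7904.


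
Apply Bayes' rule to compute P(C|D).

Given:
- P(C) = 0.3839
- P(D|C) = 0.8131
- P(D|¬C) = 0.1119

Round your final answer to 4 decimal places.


Bayes' theorem: P(C|D) = P(D|C) × P(C) / P(D)

Step 1: Calculate P(D) using law of total probability
P(D) = P(D|C)P(C) + P(D|¬C)P(¬C)
     = 0.8131 × 0.3839 + 0.1119 × 0.6161
     = 0.31214909 + 0.06894159
     = 0.38109068

Step 2: Apply Bayes' theorem
P(C|D) = P(D|C) × P(C) / P(D)
       = 0.31214909 / 0.38109068
       = 0.8191


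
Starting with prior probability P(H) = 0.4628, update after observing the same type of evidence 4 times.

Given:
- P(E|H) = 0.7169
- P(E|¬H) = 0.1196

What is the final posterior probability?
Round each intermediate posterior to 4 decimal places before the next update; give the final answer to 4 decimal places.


Sequential Bayesian updating:

Initial prior: P(H) = 0.4628

Update 1:
  P(E) = 0.7169 × 0.4628 + 0.1196 × 0.5372 = 0.33178132 + 0.06424912 = 0.39603044
  P(H|E) = 0.33178132 / 0.39603044 = 0.8378

Update 2:
  P(E) = 0.7169 × 0.8378 + 0.1196 × 0.1622 = 0.60061882 + 0.01939912 = 0.62001794
  P(H|E) = 0.60061882 / 0.62001794 = 0.9687

Update 3:
  P(E) = 0.7169 × 0.9687 + 0.1196 × 0.0313 = 0.69446103 + 0.00374348 = 0.69820451
  P(H|E) = 0.69446103 / 0.69820451 = 0.9946

Update 4:
  P(E) = 0.7169 × 0.9946 + 0.1196 × 0.0054 = 0.71302874 + 0.00064584 = 0.71367458
  P(H|E) = 0.71302874 / 0.71367458 = 0.9991

Final posterior: 0.9991


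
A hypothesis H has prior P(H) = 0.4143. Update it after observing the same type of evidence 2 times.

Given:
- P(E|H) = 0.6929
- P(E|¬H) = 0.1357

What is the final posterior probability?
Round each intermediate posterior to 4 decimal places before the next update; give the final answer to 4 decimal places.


Sequential Bayesian updating:

Initial prior: P(H) = 0.4143

Update 1:
  P(E) = 0.6929 × 0.4143 + 0.1357 × 0.5857 = 0.28706847 + 0.07947949 = 0.36654796
  P(H|E) = 0.28706847 / 0.36654796 = 0.7832

Update 2:
  P(E) = 0.6929 × 0.7832 + 0.1357 × 0.2168 = 0.54267928 + 0.02941976 = 0.57209904
  P(H|E) = 0.54267928 / 0.57209904 = 0.9486

Final posterior: 0.9486


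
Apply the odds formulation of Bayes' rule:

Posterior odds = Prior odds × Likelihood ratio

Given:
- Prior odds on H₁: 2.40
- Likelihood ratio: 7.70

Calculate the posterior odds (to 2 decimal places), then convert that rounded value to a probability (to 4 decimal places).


Step 1: Calculate posterior odds
Posterior odds = Prior odds × LR
               = 2.40 × 7.70
               = 18.48

Step 2: Convert to probability
P(H₁|E) = Posterior odds / (1 + Posterior odds)
       = 18.48 / (1 + 18.48)
       = 18.48 / 19.48
       = 0.9487

The evidence increased P(H₁) from 0.7059 to 0.9487.


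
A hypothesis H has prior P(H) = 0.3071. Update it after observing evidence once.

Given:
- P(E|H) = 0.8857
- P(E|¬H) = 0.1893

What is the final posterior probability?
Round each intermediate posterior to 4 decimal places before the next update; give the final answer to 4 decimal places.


Sequential Bayesian updating:

Initial prior: P(H) = 0.3071

Update 1:
  P(E) = 0.8857 × 0.3071 + 0.1893 × 0.6929 = 0.27199847 + 0.13116597 = 0.40316444
  P(H|E) = 0.27199847 / 0.40316444 = 0.6747

Final posterior: 0.6747


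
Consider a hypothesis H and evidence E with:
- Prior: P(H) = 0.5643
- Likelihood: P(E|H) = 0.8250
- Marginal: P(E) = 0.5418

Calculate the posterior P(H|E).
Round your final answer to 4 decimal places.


Using Bayes' theorem:

P(H|E) = P(E|H) × P(H) / P(E)
       = 0.8250 × 0.5643 / 0.5418
       = 0.46554750 / 0.5418
       = 0.8593

The evidence strengthens our belief in H.
Prior: 0.5643 → Posterior: 0.8593


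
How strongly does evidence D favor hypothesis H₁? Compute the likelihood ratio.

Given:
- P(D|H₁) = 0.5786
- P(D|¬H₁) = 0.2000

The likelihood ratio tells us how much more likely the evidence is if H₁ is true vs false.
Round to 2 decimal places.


Likelihood Ratio (LR) = P(D|H₁) / P(D|¬H₁)

LR = 0.5786 / 0.2000
   = 2.89

The evidence is 2.89 times more likely if H₁ is true than if H₁ is false.
LR > 1, so observing D raises the odds in favor of H₁.


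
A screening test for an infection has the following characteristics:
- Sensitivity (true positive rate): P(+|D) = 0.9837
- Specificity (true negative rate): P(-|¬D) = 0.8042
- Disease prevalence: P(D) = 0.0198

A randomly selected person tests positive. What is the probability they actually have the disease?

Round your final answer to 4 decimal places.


Let D = has disease, + = positive test

Given:
- P(D) = 0.0198 (prevalence)
- P(+|D) = 0.9837 (sensitivity)
- P(-|¬D) = 0.8042 (specificity)
- P(+|¬D) = 0.1958 (false positive rate = 1 - specificity)

Step 1: Find P(+)
P(+) = P(+|D)P(D) + P(+|¬D)P(¬D)
     = 0.9837 × 0.0198 + 0.1958 × 0.9802
     = 0.01947726 + 0.19192316
     = 0.21140042

Step 2: Apply Bayes' theorem for P(D|+)
P(D|+) = P(+|D)P(D) / P(+)
       = 0.01947726 / 0.21140042
       = 0.0921


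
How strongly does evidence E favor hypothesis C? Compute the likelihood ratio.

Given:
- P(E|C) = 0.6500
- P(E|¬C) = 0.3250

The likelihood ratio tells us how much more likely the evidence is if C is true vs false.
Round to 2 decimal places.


Likelihood Ratio (LR) = P(E|C) / P(E|¬C)

LR = 0.6500 / 0.3250
   = 2.00

The evidence is 2.00 times more likely if C is true than if C is false.
Because LR exceeds 1, E is evidence for C.


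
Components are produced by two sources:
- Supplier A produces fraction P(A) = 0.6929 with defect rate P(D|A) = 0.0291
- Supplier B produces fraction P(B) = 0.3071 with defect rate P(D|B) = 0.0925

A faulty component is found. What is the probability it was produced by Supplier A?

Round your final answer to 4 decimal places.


Let A = from Supplier A, D = faulty

Given:
- P(A) = 0.6929, P(B) = 0.3071
- P(D|A) = 0.0291, P(D|B) = 0.0925

Step 1: Find P(D)
P(D) = P(D|A)P(A) + P(D|B)P(B)
     = 0.0291 × 0.6929 + 0.0925 × 0.3071
     = 0.02016339 + 0.02840675
     = 0.04857014

Step 2: Apply Bayes' theorem
P(A|D) = P(D|A)P(A) / P(D)
       = 0.02016339 / 0.04857014
       = 0.4151


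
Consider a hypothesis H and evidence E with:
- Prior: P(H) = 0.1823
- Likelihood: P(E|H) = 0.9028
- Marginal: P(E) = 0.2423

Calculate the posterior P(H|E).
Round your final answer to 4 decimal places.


Using Bayes' theorem:

P(H|E) = P(E|H) × P(H) / P(E)
       = 0.9028 × 0.1823 / 0.2423
       = 0.16458044 / 0.2423
       = 0.6792

The evidence strengthens our belief in H.
Prior: 0.1823 → Posterior: 0.6792


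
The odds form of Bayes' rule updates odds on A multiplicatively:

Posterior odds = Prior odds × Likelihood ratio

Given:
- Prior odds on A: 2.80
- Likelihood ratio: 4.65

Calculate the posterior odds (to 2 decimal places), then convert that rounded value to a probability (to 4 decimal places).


Step 1: Calculate posterior odds
Posterior odds = Prior odds × LR
               = 2.80 × 4.65
               = 13.02

Step 2: Convert to probability
P(A|E) = Posterior odds / (1 + Posterior odds)
       = 13.02 / (1 + 13.02)
       = 13.02 / 14.02
       = 0.9287

The evidence increased P(A) from 0.7368 to 0.9287.


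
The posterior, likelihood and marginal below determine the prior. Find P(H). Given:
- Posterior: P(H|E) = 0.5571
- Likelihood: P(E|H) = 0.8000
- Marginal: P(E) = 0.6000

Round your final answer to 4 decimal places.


From Bayes' theorem: P(H|E) = P(E|H) × P(H) / P(E)

Rearranging for P(H):
P(H) = P(H|E) × P(E) / P(E|H)
     = 0.5571 × 0.6000 / 0.8000
     = 0.33426000 / 0.8000
     = 0.4178


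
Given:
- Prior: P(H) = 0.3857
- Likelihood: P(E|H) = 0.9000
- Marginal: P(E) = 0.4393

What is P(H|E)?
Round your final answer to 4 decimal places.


Using Bayes' theorem:

P(H|E) = P(E|H) × P(H) / P(E)
       = 0.9000 × 0.3857 / 0.4393
       = 0.34713000 / 0.4393
       = 0.7902

The evidence strengthens our belief in H.
Prior: 0.3857 → Posterior: 0.7902


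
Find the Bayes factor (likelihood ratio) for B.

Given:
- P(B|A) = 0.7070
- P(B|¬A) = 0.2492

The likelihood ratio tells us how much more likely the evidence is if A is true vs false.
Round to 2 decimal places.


Likelihood Ratio (LR) = P(B|A) / P(B|¬A)

LR = 0.7070 / 0.2492
   = 2.84

The evidence is 2.84 times more likely if A is true than if A is false.
Because LR exceeds 1, B is evidence for A.


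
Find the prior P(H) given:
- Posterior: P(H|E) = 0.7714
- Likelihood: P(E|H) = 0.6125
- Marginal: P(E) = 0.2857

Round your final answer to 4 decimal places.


From Bayes' theorem: P(H|E) = P(E|H) × P(H) / P(E)

Rearranging for P(H):
P(H) = P(H|E) × P(E) / P(E|H)
     = 0.7714 × 0.2857 / 0.6125
     = 0.22038898 / 0.6125
     = 0.3598


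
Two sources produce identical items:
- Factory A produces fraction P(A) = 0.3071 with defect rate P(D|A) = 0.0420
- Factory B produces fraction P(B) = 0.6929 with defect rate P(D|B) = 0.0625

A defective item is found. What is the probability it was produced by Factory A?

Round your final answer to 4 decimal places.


Let A = from Factory A, D = defective

Given:
- P(A) = 0.3071, P(B) = 0.6929
- P(D|A) = 0.0420, P(D|B) = 0.0625

Step 1: Find P(D)
P(D) = P(D|A)P(A) + P(D|B)P(B)
     = 0.0420 × 0.3071 + 0.0625 × 0.6929
     = 0.01289820 + 0.04330625
     = 0.05620445

Step 2: Apply Bayes' theorem
P(A|D) = P(D|A)P(A) / P(D)
       = 0.01289820 / 0.05620445
       = 0.2295


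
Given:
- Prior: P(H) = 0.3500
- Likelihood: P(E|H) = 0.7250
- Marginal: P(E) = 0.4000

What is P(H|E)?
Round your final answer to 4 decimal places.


Using Bayes' theorem:

P(H|E) = P(E|H) × P(H) / P(E)
       = 0.7250 × 0.3500 / 0.4000
       = 0.25375000 / 0.4000
       = 0.6344

The evidence strengthens our belief in H.
Prior: 0.3500 → Posterior: 0.6344


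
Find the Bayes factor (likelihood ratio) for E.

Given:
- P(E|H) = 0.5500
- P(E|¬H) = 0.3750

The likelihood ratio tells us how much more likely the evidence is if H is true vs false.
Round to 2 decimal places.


Likelihood Ratio (LR) = P(E|H) / P(E|¬H)

LR = 0.5500 / 0.3750
   = 1.47

The evidence is 1.47 times more likely if H is true than if H is false.
Because LR exceeds 1, E is evidence for H.


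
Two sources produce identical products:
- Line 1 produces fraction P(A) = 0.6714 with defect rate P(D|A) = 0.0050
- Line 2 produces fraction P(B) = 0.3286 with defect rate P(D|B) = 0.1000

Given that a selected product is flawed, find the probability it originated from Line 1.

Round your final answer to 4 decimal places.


Let A = from Line 1, D = flawed

Given:
- P(A) = 0.6714, P(B) = 0.3286
- P(D|A) = 0.0050, P(D|B) = 0.1000

Step 1: Find P(D)
P(D) = P(D|A)P(A) + P(D|B)P(B)
     = 0.0050 × 0.6714 + 0.1000 × 0.3286
     = 0.00335700 + 0.03286000
     = 0.03621700

Step 2: Apply Bayes' theorem
P(A|D) = P(D|A)P(A) / P(D)
       = 0.00335700 / 0.03621700
       = 0.0927


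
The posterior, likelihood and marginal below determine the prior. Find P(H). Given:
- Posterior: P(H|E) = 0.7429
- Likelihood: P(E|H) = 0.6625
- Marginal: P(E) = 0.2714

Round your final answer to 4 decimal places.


From Bayes' theorem: P(H|E) = P(E|H) × P(H) / P(E)

Rearranging for P(H):
P(H) = P(H|E) × P(E) / P(E|H)
     = 0.7429 × 0.2714 / 0.6625
     = 0.20162306 / 0.6625
     = 0.3043


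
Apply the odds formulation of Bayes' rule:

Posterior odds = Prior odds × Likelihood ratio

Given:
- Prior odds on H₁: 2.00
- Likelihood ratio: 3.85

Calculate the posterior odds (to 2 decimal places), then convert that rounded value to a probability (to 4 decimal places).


Step 1: Calculate posterior odds
Posterior odds = Prior odds × LR
               = 2.00 × 3.85
               = 7.70

Step 2: Convert to probability
P(H₁|E) = Posterior odds / (1 + Posterior odds)
       = 7.70 / (1 + 7.70)
       = 7.70 / 8.70
       = 0.8851

The evidence increased P(H₁) from 0.6667 to 0.8851.


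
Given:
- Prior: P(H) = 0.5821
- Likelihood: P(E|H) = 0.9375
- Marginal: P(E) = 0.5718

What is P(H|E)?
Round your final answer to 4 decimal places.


Using Bayes' theorem:

P(H|E) = P(E|H) × P(H) / P(E)
       = 0.9375 × 0.5821 / 0.5718
       = 0.54571875 / 0.5718
       = 0.9544

The evidence strengthens our belief in H.
Prior: 0.5821 → Posterior: 0.9544


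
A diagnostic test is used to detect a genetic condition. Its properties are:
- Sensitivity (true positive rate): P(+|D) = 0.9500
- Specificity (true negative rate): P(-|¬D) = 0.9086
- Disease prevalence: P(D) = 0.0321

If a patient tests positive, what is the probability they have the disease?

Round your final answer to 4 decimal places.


Let D = has disease, + = positive test

Given:
- P(D) = 0.0321 (prevalence)
- P(+|D) = 0.9500 (sensitivity)
- P(-|¬D) = 0.9086 (specificity)
- P(+|¬D) = 0.0914 (false positive rate = 1 - specificity)

Step 1: Find P(+)
P(+) = P(+|D)P(D) + P(+|¬D)P(¬D)
     = 0.9500 × 0.0321 + 0.0914 × 0.9679
     = 0.03049500 + 0.08846606
     = 0.11896106

Step 2: Apply Bayes' theorem for P(D|+)
P(D|+) = P(+|D)P(D) / P(+)
       = 0.03049500 / 0.11896106
       = 0.2563


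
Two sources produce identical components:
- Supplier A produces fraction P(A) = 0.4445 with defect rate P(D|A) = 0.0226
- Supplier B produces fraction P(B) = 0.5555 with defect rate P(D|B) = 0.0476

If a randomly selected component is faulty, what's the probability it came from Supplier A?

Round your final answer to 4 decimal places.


Let A = from Supplier A, D = faulty

Given:
- P(A) = 0.4445, P(B) = 0.5555
- P(D|A) = 0.0226, P(D|B) = 0.0476

Step 1: Find P(D)
P(D) = P(D|A)P(A) + P(D|B)P(B)
     = 0.0226 × 0.4445 + 0.0476 × 0.5555
     = 0.01004570 + 0.02644180
     = 0.03648750

Step 2: Apply Bayes' theorem
P(A|D) = P(D|A)P(A) / P(D)
       = 0.01004570 / 0.03648750
       = 0.2753


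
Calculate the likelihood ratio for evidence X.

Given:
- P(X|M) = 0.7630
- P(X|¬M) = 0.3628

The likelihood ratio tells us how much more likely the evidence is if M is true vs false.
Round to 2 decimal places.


Likelihood Ratio (LR) = P(X|M) / P(X|¬M)

LR = 0.7630 / 0.3628
   = 2.10

The evidence is 2.10 times more likely if M is true than if M is false.
Since LR > 1, the evidence supports M over ¬M.


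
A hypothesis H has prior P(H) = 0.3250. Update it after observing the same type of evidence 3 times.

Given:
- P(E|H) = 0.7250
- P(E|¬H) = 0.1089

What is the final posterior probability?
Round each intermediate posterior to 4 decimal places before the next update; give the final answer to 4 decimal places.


Sequential Bayesian updating:

Initial prior: P(H) = 0.3250

Update 1:
  P(E) = 0.7250 × 0.3250 + 0.1089 × 0.6750 = 0.23562500 + 0.07350750 = 0.30913250
  P(H|E) = 0.23562500 / 0.30913250 = 0.7622

Update 2:
  P(E) = 0.7250 × 0.7622 + 0.1089 × 0.2378 = 0.55259500 + 0.02589642 = 0.57849142
  P(H|E) = 0.55259500 / 0.57849142 = 0.9552

Update 3:
  P(E) = 0.7250 × 0.9552 + 0.1089 × 0.0448 = 0.69252000 + 0.00487872 = 0.69739872
  P(H|E) = 0.69252000 / 0.69739872 = 0.9930

Final posterior: 0.9930


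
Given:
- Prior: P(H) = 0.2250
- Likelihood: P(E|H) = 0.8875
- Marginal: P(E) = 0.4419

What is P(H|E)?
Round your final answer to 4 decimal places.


Using Bayes' theorem:

P(H|E) = P(E|H) × P(H) / P(E)
       = 0.8875 × 0.2250 / 0.4419
       = 0.19968750 / 0.4419
       = 0.4519

The evidence strengthens our belief in H.
Prior: 0.2250 → Posterior: 0.4519


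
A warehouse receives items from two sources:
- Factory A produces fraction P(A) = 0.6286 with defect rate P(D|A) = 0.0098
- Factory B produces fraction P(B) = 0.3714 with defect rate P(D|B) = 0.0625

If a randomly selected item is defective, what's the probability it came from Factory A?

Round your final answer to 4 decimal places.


Let A = from Factory A, D = defective

Given:
- P(A) = 0.6286, P(B) = 0.3714
- P(D|A) = 0.0098, P(D|B) = 0.0625

Step 1: Find P(D)
P(D) = P(D|A)P(A) + P(D|B)P(B)
     = 0.0098 × 0.6286 + 0.0625 × 0.3714
     = 0.00616028 + 0.02321250
     = 0.02937278

Step 2: Apply Bayes' theorem
P(A|D) = P(D|A)P(A) / P(D)
       = 0.00616028 / 0.02937278
       = 0.2097
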